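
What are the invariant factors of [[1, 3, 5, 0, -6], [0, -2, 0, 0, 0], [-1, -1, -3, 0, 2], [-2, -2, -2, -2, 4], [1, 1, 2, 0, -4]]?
The Jordan structure of A has elementary divisors (x + 2)^3, (x + 2), (x + 2). Arranging the block sizes at each eigenvalue in decreasing order and taking row products gives the invariant factors.

Invariant factors (smallest first, each dividing the next): x + 2, x + 2, (x + 2)^3.

Check: the last factor (x + 2)^3 is the minimal polynomial, and the product (x + 2)^5 is the characteristic polynomial.

x + 2, x + 2, (x + 2)^3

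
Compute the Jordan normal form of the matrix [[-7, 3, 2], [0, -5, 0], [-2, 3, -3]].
The characteristic polynomial is det(xI - A) = (x + 5)^3, so the eigenvalues are -5 (algebraic multiplicity 3).

For λ = -5: rank(A + 5I) = 1, rank((A + 5I)^2) = 0. The eigenspace has dimension 3 - 1 = 2, so there are 2 Jordan blocks; the rank sequence gives block sizes [2, 1].

Assembling the blocks gives the Jordan form J above.

J = [[-5, 1, 0], [0, -5, 0], [0, 0, -5]]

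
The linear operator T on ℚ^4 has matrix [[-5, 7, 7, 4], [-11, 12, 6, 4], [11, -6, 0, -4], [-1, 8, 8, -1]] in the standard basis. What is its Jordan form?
J = [[-3, 1, 0, 0], [0, -3, 0, 0], [0, 0, 6, 1], [0, 0, 0, 6]]

The characteristic polynomial is det(xI - A) = (x - 6)^2(x + 3)^2, so the eigenvalues are -3 (algebraic multiplicity 2), 6 (algebraic multiplicity 2).

For λ = -3: rank(A + 3I) = 3, rank((A + 3I)^2) = 2. The eigenspace has dimension 4 - 3 = 1, so there is 1 Jordan block; the rank sequence gives block sizes [2].

For λ = 6: rank(A - 6I) = 3, rank((A - 6I)^2) = 2. The eigenspace has dimension 4 - 3 = 1, so there is 1 Jordan block; the rank sequence gives block sizes [2].

Assembling the blocks gives the Jordan form J above.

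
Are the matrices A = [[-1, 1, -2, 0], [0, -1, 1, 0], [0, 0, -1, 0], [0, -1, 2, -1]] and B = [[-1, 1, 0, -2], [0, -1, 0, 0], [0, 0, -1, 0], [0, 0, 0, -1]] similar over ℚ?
No.

Both have characteristic polynomial (x + 1)^4, but the minimal polynomial of A is (x + 1)^3 while the minimal polynomial of B is (x + 1)^2. The minimal polynomial is a similarity invariant, so A and B are not similar.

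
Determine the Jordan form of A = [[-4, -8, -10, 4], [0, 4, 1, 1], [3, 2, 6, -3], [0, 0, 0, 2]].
The characteristic polynomial is det(xI - A) = (x - 2)^4, so the eigenvalues are 2 (algebraic multiplicity 4).

For λ = 2: rank(A - 2I) = 2, rank((A - 2I)^2) = 1, rank((A - 2I)^3) = 0. The eigenspace has dimension 4 - 2 = 2, so there are 2 Jordan blocks; the rank sequence gives block sizes [3, 1].

Assembling the blocks gives the Jordan form J above.

J = [[2, 1, 0, 0], [0, 2, 1, 0], [0, 0, 2, 0], [0, 0, 0, 2]]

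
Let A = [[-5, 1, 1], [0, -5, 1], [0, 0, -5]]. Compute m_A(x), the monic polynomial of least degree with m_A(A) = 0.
The characteristic polynomial factors as (x + 5)^3. The minimal polynomial is ∏(x - λ)^{k_λ} where k_λ is the size of the largest Jordan block at λ.

For λ = -5: rank(A + 5I) = 2, and the largest Jordan block has size 3 (the smallest k with rank((A + 5I)^k) = rank((A + 5I)^(k+1))).

So m_A(x) = (x + 5)^3.

m_A(x) = (x + 5)^3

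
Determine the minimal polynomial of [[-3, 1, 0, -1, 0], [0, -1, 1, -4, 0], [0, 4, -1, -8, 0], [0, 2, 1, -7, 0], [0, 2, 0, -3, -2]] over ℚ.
The characteristic polynomial factors as (x + 2)(x + 3)^4. The minimal polynomial is ∏(x - λ)^{k_λ} where k_λ is the size of the largest Jordan block at λ.

For λ = -3: rank(A + 3I) = 3, and the largest Jordan block has size 2 (the smallest k with rank((A + 3I)^k) = rank((A + 3I)^(k+1))).
For λ = -2: rank(A + 2I) = 4, and the largest Jordan block has size 1 (the smallest k with rank((A + 2I)^k) = rank((A + 2I)^(k+1))).

So m_A(x) = (x + 2)(x + 3)^2.

m_A(x) = (x + 2)(x + 3)^2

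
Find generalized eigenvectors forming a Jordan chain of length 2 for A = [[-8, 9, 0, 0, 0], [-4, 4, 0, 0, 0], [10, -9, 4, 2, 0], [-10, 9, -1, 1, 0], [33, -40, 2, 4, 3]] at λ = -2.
We seek v_1 ∈ ker((A + 2I)^2) \ ker(A + 2I), then set v_{i+1} = (A + 2I) v_i.

One such chain is v_1 = [[4, 3, -4, 4, -5]]^T, v_2 = [[3, 2, -3, 3, -5]]^T. Check: (A + 2I) v_2 = [[0, 0, 0, 0, 0]]^T = 0.

v_1 = [[4, 3, -4, 4, -5]]^T, v_2 = [[3, 2, -3, 3, -5]]^T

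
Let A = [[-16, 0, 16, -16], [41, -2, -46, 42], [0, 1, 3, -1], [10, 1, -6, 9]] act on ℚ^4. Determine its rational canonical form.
The invariant factors of A (the non-unit diagonal entries of the Smith normal form of xI - A over ℚ[x]) are (x - 1)^2(x + 4)^2, each dividing the next. The characteristic polynomial is their product, (x - 1)^2(x + 4)^2.

The rational canonical form is the block-diagonal matrix of companion matrices C(f_i):
R = [[0, 0, 0, -16], [1, 0, 0, 24], [0, 1, 0, -1], [0, 0, 1, -6]].

R = [[0, 0, 0, -16], [1, 0, 0, 24], [0, 1, 0, -1], [0, 0, 1, -6]]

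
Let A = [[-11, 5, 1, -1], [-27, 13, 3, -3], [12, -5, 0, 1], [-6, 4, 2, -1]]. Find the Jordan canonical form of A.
J = [[-2, 0, 0, 0], [0, 1, 1, 0], [0, 0, 1, 0], [0, 0, 0, 1]]

The characteristic polynomial is det(xI - A) = (x - 1)^3(x + 2), so the eigenvalues are -2 (algebraic multiplicity 1), 1 (algebraic multiplicity 3).

For λ = -2: algebraic multiplicity 1 gives one 1×1 block.

For λ = 1: rank(A - I) = 2, rank((A - I)^2) = 1. The eigenspace has dimension 4 - 2 = 2, so there are 2 Jordan blocks; the rank sequence gives block sizes [2, 1].

Assembling the blocks gives the Jordan form J above.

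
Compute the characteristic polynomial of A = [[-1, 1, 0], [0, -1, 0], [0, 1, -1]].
χ_A(x) = (x + 1)^3

xI - A = [[x + 1, -1, 0], [0, x + 1, 0], [0, -1, x + 1]].

Expanding det(xI - A) along the first row:
det(xI - A) = + (x + 1)·det([[x + 1, 0], [-1, x + 1]]) - (-1)·det([[0, 0], [0, x + 1]]) + (0)·det([[0, x + 1], [0, -1]]).

Evaluating gives χ_A(x) = x^3 + 3x^2 + 3x + 1 = (x + 1)^3.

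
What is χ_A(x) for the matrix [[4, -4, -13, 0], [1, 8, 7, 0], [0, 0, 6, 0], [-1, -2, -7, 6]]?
χ_A(x) = (x - 6)^4

xI - A = [[x - 4, 4, 13, 0], [-1, x - 8, -7, 0], [0, 0, x - 6, 0], [1, 2, 7, x - 6]].

Expanding det(xI - A) along the first row:
det(xI - A) = + (x - 4)·det([[x - 8, -7, 0], [0, x - 6, 0], [2, 7, x - 6]]) - (4)·det([[-1, -7, 0], [0, x - 6, 0], [1, 7, x - 6]]) + (13)·det([[-1, x - 8, 0], [0, 0, 0], [1, 2, x - 6]]) - (0)·det([[-1, x - 8, -7], [0, 0, x - 6], [1, 2, 7]]).

Evaluating gives χ_A(x) = x^4 - 24x^3 + 216x^2 - 864x + 1296 = (x - 6)^4.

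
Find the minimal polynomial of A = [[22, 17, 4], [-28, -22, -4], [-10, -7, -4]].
m_A(x) = x(x + 2)^2

The characteristic polynomial factors as x(x + 2)^2. The minimal polynomial is ∏(x - λ)^{k_λ} where k_λ is the size of the largest Jordan block at λ.

For λ = -2: rank(A + 2I) = 2, and the largest Jordan block has size 2 (the smallest k with rank((A + 2I)^k) = rank((A + 2I)^(k+1))).
For λ = 0: rank(A) = 2, and the largest Jordan block has size 1 (the smallest k with rank(A^k) = rank(A^(k+1))).

So m_A(x) = x(x + 2)^2.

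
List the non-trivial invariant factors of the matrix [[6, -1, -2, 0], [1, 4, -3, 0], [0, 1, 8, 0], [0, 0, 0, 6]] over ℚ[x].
x - 6, (x - 6)^3

The Jordan structure of A has elementary divisors (x - 6)^3, (x - 6). Arranging the block sizes at each eigenvalue in decreasing order and taking row products gives the invariant factors.

Invariant factors (smallest first, each dividing the next): x - 6, (x - 6)^3.

Check: the last factor (x - 6)^3 is the minimal polynomial, and the product (x - 6)^4 is the characteristic polynomial.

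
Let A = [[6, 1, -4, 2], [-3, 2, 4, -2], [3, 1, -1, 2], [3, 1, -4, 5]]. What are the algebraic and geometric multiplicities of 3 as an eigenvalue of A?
algebraic multiplicity 4, geometric multiplicity 3

The characteristic polynomial is (x - 3)^4, so the factor x - 3 appears with exponent 4: the algebraic multiplicity is 4.

rank(A - 3I) = 1, so the eigenspace has dimension 4 - 1 = 3: the geometric multiplicity is 3.

Since 3 < 4, A is not diagonalizable.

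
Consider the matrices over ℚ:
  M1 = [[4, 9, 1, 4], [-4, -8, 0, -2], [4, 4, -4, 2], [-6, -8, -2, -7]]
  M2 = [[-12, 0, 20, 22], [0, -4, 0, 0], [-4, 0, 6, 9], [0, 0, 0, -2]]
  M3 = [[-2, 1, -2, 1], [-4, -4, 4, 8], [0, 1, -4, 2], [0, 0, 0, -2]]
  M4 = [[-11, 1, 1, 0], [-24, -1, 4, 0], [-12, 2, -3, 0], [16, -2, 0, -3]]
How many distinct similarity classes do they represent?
Characteristic polynomials: χ_{M1} = (x + 3)(x + 4)^3, χ_{M2} = (x + 2)^2(x + 4)^2, χ_{M3} = (x + 2)^2(x + 4)^2, χ_{M4} = (x + 3)(x + 5)^3.

{M1}: invariant factors x + 4, (x + 3)(x + 4)^2.

{M2}: invariant factors x + 4, (x + 2)^2(x + 4).

{M3}: invariant factors (x + 2)^2(x + 4)^2.

{M4}: invariant factors x + 5, (x + 3)(x + 5)^2.

Matrices are similar if and only if their invariant-factor lists agree; the partition into similarity classes is {M1}, {M2}, {M3}, {M4}.

4 classes: {M1}, {M2}, {M3}, {M4}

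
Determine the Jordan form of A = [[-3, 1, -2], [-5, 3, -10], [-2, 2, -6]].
The characteristic polynomial is det(xI - A) = (x + 2)^3, so the eigenvalues are -2 (algebraic multiplicity 3).

For λ = -2: rank(A + 2I) = 1, rank((A + 2I)^2) = 0. The eigenspace has dimension 3 - 1 = 2, so there are 2 Jordan blocks; the rank sequence gives block sizes [2, 1].

Assembling the blocks gives the Jordan form J above.

J = [[-2, 1, 0], [0, -2, 0], [0, 0, -2]]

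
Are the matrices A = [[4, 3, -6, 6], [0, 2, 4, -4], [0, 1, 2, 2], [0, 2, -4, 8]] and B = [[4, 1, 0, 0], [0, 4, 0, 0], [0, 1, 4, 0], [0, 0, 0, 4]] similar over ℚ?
Yes.

Two matrices over a field are similar if and only if they have the same invariant factors.

Both A and B have characteristic polynomial (x - 4)^4 and minimal polynomial (x - 4)^2. Computing further, both have invariant factors x - 4, x - 4, (x - 4)^2. Hence A and B are similar.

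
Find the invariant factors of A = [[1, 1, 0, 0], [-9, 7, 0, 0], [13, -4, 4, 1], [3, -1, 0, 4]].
The Jordan structure of A has elementary divisors (x - 4)^2, (x - 4)^2. Arranging the block sizes at each eigenvalue in decreasing order and taking row products gives the invariant factors.

Invariant factors (smallest first, each dividing the next): (x - 4)^2, (x - 4)^2.

Check: the last factor (x - 4)^2 is the minimal polynomial, and the product (x - 4)^4 is the characteristic polynomial.

(x - 4)^2, (x - 4)^2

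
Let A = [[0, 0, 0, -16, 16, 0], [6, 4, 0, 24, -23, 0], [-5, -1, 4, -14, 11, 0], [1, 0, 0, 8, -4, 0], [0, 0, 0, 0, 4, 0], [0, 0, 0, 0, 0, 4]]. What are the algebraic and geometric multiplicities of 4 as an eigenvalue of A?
The characteristic polynomial is (x - 4)^6, so the factor x - 4 appears with exponent 6: the algebraic multiplicity is 6.

rank(A - 4I) = 3, so the eigenspace has dimension 6 - 3 = 3: the geometric multiplicity is 3.

Since 3 < 6, A is not diagonalizable.

algebraic multiplicity 6, geometric multiplicity 3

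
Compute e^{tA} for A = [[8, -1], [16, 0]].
A has Jordan form J = [[4, 1], [0, 4]] with A = PJP^{-1}, so e^{tA} = P e^{tJ} P^{-1}.

For a Jordan block J_k(λ), e^{tJ_k(λ)} = e^{λt} · (I + tN + t^2 N^2/2! + ... + t^{k-1} N^{k-1}/(k-1)!) where N is the nilpotent superdiagonal part.

Assembling the blocks and conjugating back gives the entries of e^{tA} as shown above.

e^{tA} = [[(4*t + 1)*e^{4*t}, -t*e^{4*t}], [16*t*e^{4*t}, (1 - 4*t)*e^{4*t}]]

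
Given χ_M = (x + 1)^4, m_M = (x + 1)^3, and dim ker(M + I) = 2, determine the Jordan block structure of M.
λ = -1: algebraic multiplicity 4 (exponent in χ_M), largest block size 3 (exponent in m_M), 2 blocks (geometric multiplicity). These force block sizes [3, 1].

Jordan blocks: (-1, 3), (-1, 1)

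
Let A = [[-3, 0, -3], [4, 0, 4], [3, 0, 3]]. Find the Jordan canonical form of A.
The characteristic polynomial is det(xI - A) = x^3, so the eigenvalues are 0 (algebraic multiplicity 3).

For λ = 0: rank(A) = 1, rank(A^2) = 0. The eigenspace has dimension 3 - 1 = 2, so there are 2 Jordan blocks; the rank sequence gives block sizes [2, 1].

Assembling the blocks gives the Jordan form J above.

J = [[0, 1, 0], [0, 0, 0], [0, 0, 0]]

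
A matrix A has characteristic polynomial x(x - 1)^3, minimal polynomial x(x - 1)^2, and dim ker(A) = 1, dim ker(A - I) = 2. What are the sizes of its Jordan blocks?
Jordan blocks: (0, 1), (1, 2), (1, 1)

λ = 0: algebraic multiplicity 1 (exponent in χ_A), largest block size 1 (exponent in m_A), 1 block (geometric multiplicity). This forces block sizes [1].
λ = 1: algebraic multiplicity 3 (exponent in χ_A), largest block size 2 (exponent in m_A), 2 blocks (geometric multiplicity). These force block sizes [2, 1].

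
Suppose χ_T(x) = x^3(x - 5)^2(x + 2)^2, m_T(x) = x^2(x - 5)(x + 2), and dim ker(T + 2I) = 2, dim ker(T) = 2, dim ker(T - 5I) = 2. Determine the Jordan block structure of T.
λ = -2: algebraic multiplicity 2 (exponent in χ_T), largest block size 1 (exponent in m_T), 2 blocks (geometric multiplicity). These force block sizes [1, 1].
λ = 0: algebraic multiplicity 3 (exponent in χ_T), largest block size 2 (exponent in m_T), 2 blocks (geometric multiplicity). These force block sizes [2, 1].
λ = 5: algebraic multiplicity 2 (exponent in χ_T), largest block size 1 (exponent in m_T), 2 blocks (geometric multiplicity). These force block sizes [1, 1].

Jordan blocks: (-2, 1), (-2, 1), (0, 2), (0, 1), (5, 1), (5, 1)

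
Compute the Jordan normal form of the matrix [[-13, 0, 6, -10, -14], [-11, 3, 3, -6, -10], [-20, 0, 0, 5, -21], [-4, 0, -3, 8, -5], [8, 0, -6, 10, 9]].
The characteristic polynomial is det(xI - A) = (x - 3)^4(x + 5), so the eigenvalues are -5 (algebraic multiplicity 1), 3 (algebraic multiplicity 4).

For λ = -5: algebraic multiplicity 1 gives one 1×1 block.

For λ = 3: rank(A - 3I) = 3, rank((A - 3I)^2) = 2, rank((A - 3I)^3) = 1. The eigenspace has dimension 5 - 3 = 2, so there are 2 Jordan blocks; the rank sequence gives block sizes [3, 1].

Assembling the blocks gives the Jordan form J above.

J = [[-5, 0, 0, 0, 0], [0, 3, 1, 0, 0], [0, 0, 3, 1, 0], [0, 0, 0, 3, 0], [0, 0, 0, 0, 3]]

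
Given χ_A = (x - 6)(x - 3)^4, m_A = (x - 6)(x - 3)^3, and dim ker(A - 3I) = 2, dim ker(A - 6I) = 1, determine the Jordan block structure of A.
λ = 3: algebraic multiplicity 4 (exponent in χ_A), largest block size 3 (exponent in m_A), 2 blocks (geometric multiplicity). These force block sizes [3, 1].
λ = 6: algebraic multiplicity 1 (exponent in χ_A), largest block size 1 (exponent in m_A), 1 block (geometric multiplicity). This forces block sizes [1].

Jordan blocks: (3, 3), (3, 1), (6, 1)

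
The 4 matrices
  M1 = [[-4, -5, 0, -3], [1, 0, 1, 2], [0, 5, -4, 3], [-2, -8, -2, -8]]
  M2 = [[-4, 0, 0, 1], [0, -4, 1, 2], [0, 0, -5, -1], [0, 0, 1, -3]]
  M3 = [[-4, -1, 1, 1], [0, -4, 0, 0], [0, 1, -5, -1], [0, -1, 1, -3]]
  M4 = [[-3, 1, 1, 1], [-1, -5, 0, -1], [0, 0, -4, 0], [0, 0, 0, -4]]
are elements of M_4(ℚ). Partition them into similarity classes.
2 classes: {M1, M2, M4}, {M3}

Characteristic polynomials: χ_{M1} = (x + 4)^4, χ_{M2} = (x + 4)^4, χ_{M3} = (x + 4)^4, χ_{M4} = (x + 4)^4.

{M1, M2, M4}: invariant factors x + 4, (x + 4)^3.

{M3}: invariant factors x + 4, x + 4, (x + 4)^2.

Matrices are similar if and only if their invariant-factor lists agree; the partition into similarity classes is {M1, M2, M4}, {M3}.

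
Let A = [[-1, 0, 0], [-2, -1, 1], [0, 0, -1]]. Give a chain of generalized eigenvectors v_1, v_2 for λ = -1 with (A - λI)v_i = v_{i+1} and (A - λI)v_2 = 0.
We seek v_1 ∈ ker((A + I)^2) \ ker(A + I), then set v_{i+1} = (A + I) v_i.

One such chain is v_1 = [[1, 0, 1]]^T, v_2 = [[0, -1, 0]]^T. Check: (A + I) v_2 = [[0, 0, 0]]^T = 0.

v_1 = [[1, 0, 1]]^T, v_2 = [[0, -1, 0]]^T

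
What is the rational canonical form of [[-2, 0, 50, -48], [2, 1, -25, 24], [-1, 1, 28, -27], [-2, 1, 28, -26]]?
R = [[0, 0, 0, -50], [1, 0, 0, 5], [0, 1, 0, 21], [0, 0, 1, 1]]

The invariant factors of A (the non-unit diagonal entries of the Smith normal form of xI - A over ℚ[x]) are (x - 5)(x + 2)(x^2 + 2x - 5), each dividing the next. The characteristic polynomial is their product, (x - 5)(x + 2)(x^2 + 2x - 5).

The rational canonical form is the block-diagonal matrix of companion matrices C(f_i):
R = [[0, 0, 0, -50], [1, 0, 0, 5], [0, 1, 0, 21], [0, 0, 1, 1]].

Note the characteristic polynomial does not split into linear factors over ℚ, so A has no Jordan form over ℚ; the rational canonical form exists over any field.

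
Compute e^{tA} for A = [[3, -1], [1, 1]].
A has Jordan form J = [[2, 1], [0, 2]] with A = PJP^{-1}, so e^{tA} = P e^{tJ} P^{-1}.

For a Jordan block J_k(λ), e^{tJ_k(λ)} = e^{λt} · (I + tN + t^2 N^2/2! + ... + t^{k-1} N^{k-1}/(k-1)!) where N is the nilpotent superdiagonal part.

Assembling the blocks and conjugating back gives the entries of e^{tA} as shown above.

e^{tA} = [[(t + 1)*e^{2*t}, -t*e^{2*t}], [t*e^{2*t}, (1 - t)*e^{2*t}]]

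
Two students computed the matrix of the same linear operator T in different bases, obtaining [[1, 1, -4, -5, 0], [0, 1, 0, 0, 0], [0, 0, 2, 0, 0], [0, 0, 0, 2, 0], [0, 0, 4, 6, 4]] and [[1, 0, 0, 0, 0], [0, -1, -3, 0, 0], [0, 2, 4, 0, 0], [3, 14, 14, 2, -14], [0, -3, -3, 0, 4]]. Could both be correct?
No.

Both have characteristic polynomial (x - 4)(x - 2)^2(x - 1)^2, but the minimal polynomial of A is (x - 4)(x - 2)(x - 1)^2 while the minimal polynomial of B is (x - 4)(x - 2)(x - 1). The minimal polynomial is a similarity invariant, so A and B are not similar.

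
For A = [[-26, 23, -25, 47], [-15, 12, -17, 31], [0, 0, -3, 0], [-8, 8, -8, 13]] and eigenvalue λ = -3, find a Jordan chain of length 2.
v_1 = [[6, 4, 0, 1]]^T, v_2 = [[1, 1, 0, 0]]^T

We seek v_1 ∈ ker((A + 3I)^2) \ ker(A + 3I), then set v_{i+1} = (A + 3I) v_i.

One such chain is v_1 = [[6, 4, 0, 1]]^T, v_2 = [[1, 1, 0, 0]]^T. Check: (A + 3I) v_2 = [[0, 0, 0, 0]]^T = 0.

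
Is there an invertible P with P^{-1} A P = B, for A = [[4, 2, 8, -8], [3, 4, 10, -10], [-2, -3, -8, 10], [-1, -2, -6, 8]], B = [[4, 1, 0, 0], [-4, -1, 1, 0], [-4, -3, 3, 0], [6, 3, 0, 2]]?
Two matrices over a field are similar if and only if they have the same invariant factors.

Both A and B have characteristic polynomial (x - 2)^4 and minimal polynomial (x - 2)^3. Computing further, both have invariant factors x - 2, (x - 2)^3. Hence A and B are similar.

Yes.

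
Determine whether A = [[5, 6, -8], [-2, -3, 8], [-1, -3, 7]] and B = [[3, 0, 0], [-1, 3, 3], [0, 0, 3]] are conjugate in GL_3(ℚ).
Two matrices over a field are similar if and only if they have the same invariant factors.

Both A and B have characteristic polynomial (x - 3)^3 and minimal polynomial (x - 3)^2. Computing further, both have invariant factors x - 3, (x - 3)^2. Hence A and B are similar.

Yes.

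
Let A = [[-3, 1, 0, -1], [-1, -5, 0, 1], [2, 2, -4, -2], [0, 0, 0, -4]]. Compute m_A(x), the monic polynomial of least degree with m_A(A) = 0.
The characteristic polynomial factors as (x + 4)^4. The minimal polynomial is ∏(x - λ)^{k_λ} where k_λ is the size of the largest Jordan block at λ.

For λ = -4: rank(A + 4I) = 1, and the largest Jordan block has size 2 (the smallest k with rank((A + 4I)^k) = rank((A + 4I)^(k+1))).

So m_A(x) = (x + 4)^2.

m_A(x) = (x + 4)^2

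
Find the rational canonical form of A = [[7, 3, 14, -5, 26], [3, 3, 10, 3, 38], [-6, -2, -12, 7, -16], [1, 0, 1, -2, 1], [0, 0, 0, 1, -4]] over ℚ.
R = [[-4, 0, 0, 0, 0], [0, 0, 0, 0, 16], [0, 1, 0, 0, 16], [0, 0, 1, 0, 3], [0, 0, 0, 1, -4]]

The invariant factors of A (the non-unit diagonal entries of the Smith normal form of xI - A over ℚ[x]) are x + 4, (x + 4)(x^3 - 3x - 4), each dividing the next. The characteristic polynomial is their product, (x + 4)^2(x^3 - 3x - 4).

The rational canonical form is the block-diagonal matrix of companion matrices C(f_i):
R = [[-4, 0, 0, 0, 0], [0, 0, 0, 0, 16], [0, 1, 0, 0, 16], [0, 0, 1, 0, 3], [0, 0, 0, 1, -4]].

Note the characteristic polynomial does not split into linear factors over ℚ, so A has no Jordan form over ℚ; the rational canonical form exists over any field.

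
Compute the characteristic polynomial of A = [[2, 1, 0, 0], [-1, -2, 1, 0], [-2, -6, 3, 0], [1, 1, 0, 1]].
xI - A = [[x - 2, -1, 0, 0], [1, x + 2, -1, 0], [2, 6, x - 3, 0], [-1, -1, 0, x - 1]].

Expanding det(xI - A) along the first row:
det(xI - A) = + (x - 2)·det([[x + 2, -1, 0], [6, x - 3, 0], [-1, 0, x - 1]]) - (-1)·det([[1, -1, 0], [2, x - 3, 0], [-1, 0, x - 1]]) + (0)·det([[1, x + 2, 0], [2, 6, 0], [-1, -1, x - 1]]) - (0)·det([[1, x + 2, -1], [2, 6, x - 3], [-1, -1, 0]]).

Evaluating gives χ_A(x) = x^4 - 4x^3 + 6x^2 - 4x + 1 = (x - 1)^4.

χ_A(x) = (x - 1)^4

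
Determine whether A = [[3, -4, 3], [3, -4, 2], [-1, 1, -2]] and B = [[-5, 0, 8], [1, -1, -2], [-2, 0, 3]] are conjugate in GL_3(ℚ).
No.

Both have characteristic polynomial (x + 1)^3, but the minimal polynomial of A is (x + 1)^3 while the minimal polynomial of B is (x + 1)^2. The minimal polynomial is a similarity invariant, so A and B are not similar.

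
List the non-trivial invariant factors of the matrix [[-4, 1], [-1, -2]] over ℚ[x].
The Jordan structure of A has elementary divisors (x + 3)^2. Arranging the block sizes at each eigenvalue in decreasing order and taking row products gives the invariant factors.

Invariant factors (smallest first, each dividing the next): (x + 3)^2.

Check: the last factor (x + 3)^2 is the minimal polynomial, and the product (x + 3)^2 is the characteristic polynomial.

(x + 3)^2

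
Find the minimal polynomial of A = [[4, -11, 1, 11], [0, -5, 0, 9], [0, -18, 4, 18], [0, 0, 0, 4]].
The characteristic polynomial factors as (x - 4)^3(x + 5). The minimal polynomial is ∏(x - λ)^{k_λ} where k_λ is the size of the largest Jordan block at λ.

For λ = -5: rank(A + 5I) = 3, and the largest Jordan block has size 1 (the smallest k with rank((A + 5I)^k) = rank((A + 5I)^(k+1))).
For λ = 4: rank(A - 4I) = 2, and the largest Jordan block has size 2 (the smallest k with rank((A - 4I)^k) = rank((A - 4I)^(k+1))).

So m_A(x) = (x - 4)^2(x + 5).

m_A(x) = (x - 4)^2(x + 5)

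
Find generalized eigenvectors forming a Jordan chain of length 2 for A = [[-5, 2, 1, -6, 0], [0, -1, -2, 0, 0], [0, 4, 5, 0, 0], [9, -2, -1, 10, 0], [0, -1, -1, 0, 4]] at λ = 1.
v_1 = [[0, 1, -1, 0, 0]]^T, v_2 = [[1, 0, 0, -1, 0]]^T

We seek v_1 ∈ ker((A - I)^2) \ ker(A - I), then set v_{i+1} = (A - I) v_i.

One such chain is v_1 = [[0, 1, -1, 0, 0]]^T, v_2 = [[1, 0, 0, -1, 0]]^T. Check: (A - I) v_2 = [[0, 0, 0, 0, 0]]^T = 0.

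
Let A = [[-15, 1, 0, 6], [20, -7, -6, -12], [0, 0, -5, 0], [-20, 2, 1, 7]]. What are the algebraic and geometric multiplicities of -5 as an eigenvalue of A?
algebraic multiplicity 4, geometric multiplicity 2

The characteristic polynomial is (x + 5)^4, so the factor x + 5 appears with exponent 4: the algebraic multiplicity is 4.

rank(A + 5I) = 2, so the eigenspace has dimension 4 - 2 = 2: the geometric multiplicity is 2.

Since 2 < 4, A is not diagonalizable.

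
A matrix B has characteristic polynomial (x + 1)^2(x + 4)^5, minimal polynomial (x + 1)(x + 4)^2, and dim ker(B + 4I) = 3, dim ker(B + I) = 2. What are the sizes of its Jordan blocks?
Jordan blocks: (-4, 2), (-4, 2), (-4, 1), (-1, 1), (-1, 1)

λ = -4: algebraic multiplicity 5 (exponent in χ_B), largest block size 2 (exponent in m_B), 3 blocks (geometric multiplicity). These force block sizes [2, 2, 1].
λ = -1: algebraic multiplicity 2 (exponent in χ_B), largest block size 1 (exponent in m_B), 2 blocks (geometric multiplicity). These force block sizes [1, 1].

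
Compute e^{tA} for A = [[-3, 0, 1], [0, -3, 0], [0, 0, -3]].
e^{tA} = [[e^{-3*t}, 0, t*e^{-3*t}], [0, e^{-3*t}, 0], [0, 0, e^{-3*t}]]

A has Jordan form J = [[-3, 1, 0], [0, -3, 0], [0, 0, -3]] with A = PJP^{-1}, so e^{tA} = P e^{tJ} P^{-1}.

For a Jordan block J_k(λ), e^{tJ_k(λ)} = e^{λt} · (I + tN + t^2 N^2/2! + ... + t^{k-1} N^{k-1}/(k-1)!) where N is the nilpotent superdiagonal part.

Assembling the blocks and conjugating back gives the entries of e^{tA} as shown above.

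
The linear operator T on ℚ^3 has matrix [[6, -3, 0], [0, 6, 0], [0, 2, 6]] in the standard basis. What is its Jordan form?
The characteristic polynomial is det(xI - A) = (x - 6)^3, so the eigenvalues are 6 (algebraic multiplicity 3).

For λ = 6: rank(A - 6I) = 1, rank((A - 6I)^2) = 0. The eigenspace has dimension 3 - 1 = 2, so there are 2 Jordan blocks; the rank sequence gives block sizes [2, 1].

Assembling the blocks gives the Jordan form J above.

J = [[6, 1, 0], [0, 6, 0], [0, 0, 6]]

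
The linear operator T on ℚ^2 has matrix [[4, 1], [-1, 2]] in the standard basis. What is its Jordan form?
The characteristic polynomial is det(xI - A) = (x - 3)^2, so the eigenvalues are 3 (algebraic multiplicity 2).

For λ = 3: rank(A - 3I) = 1, rank((A - 3I)^2) = 0. The eigenspace has dimension 2 - 1 = 1, so there is 1 Jordan block; the rank sequence gives block sizes [2].

Assembling the blocks gives the Jordan form J above.

J = [[3, 1], [0, 3]]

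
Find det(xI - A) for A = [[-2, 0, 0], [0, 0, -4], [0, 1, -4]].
χ_A(x) = (x + 2)^3

xI - A = [[x + 2, 0, 0], [0, x, 4], [0, -1, x + 4]].

Expanding det(xI - A) along the first row:
det(xI - A) = + (x + 2)·det([[x, 4], [-1, x + 4]]) - (0)·det([[0, 4], [0, x + 4]]) + (0)·det([[0, x], [0, -1]]).

Evaluating gives χ_A(x) = x^3 + 6x^2 + 12x + 8 = (x + 2)^3.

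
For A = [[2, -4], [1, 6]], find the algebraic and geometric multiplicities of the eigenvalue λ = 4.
The characteristic polynomial is (x - 4)^2, so the factor x - 4 appears with exponent 2: the algebraic multiplicity is 2.

rank(A - 4I) = 1, so the eigenspace has dimension 2 - 1 = 1: the geometric multiplicity is 1.

Since 1 < 2, A is not diagonalizable.

algebraic multiplicity 2, geometric multiplicity 1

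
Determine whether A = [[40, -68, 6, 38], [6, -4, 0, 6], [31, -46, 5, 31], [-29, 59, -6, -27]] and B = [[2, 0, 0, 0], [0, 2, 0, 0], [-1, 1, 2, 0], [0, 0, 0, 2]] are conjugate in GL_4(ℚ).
No.

trace(A) = 14 but trace(B) = 8. The trace is a similarity invariant, so A and B are not similar.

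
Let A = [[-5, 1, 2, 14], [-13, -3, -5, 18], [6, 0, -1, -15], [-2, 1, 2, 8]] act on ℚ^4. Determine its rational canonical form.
The invariant factors of A (the non-unit diagonal entries of the Smith normal form of xI - A over ℚ[x]) are (x - 3)(x + 1)(x^2 + 3x + 1), each dividing the next. The characteristic polynomial is their product, (x - 3)(x + 1)(x^2 + 3x + 1).

The rational canonical form is the block-diagonal matrix of companion matrices C(f_i):
R = [[0, 0, 0, 3], [1, 0, 0, 11], [0, 1, 0, 8], [0, 0, 1, -1]].

Note the characteristic polynomial does not split into linear factors over ℚ, so A has no Jordan form over ℚ; the rational canonical form exists over any field.

R = [[0, 0, 0, 3], [1, 0, 0, 11], [0, 1, 0, 8], [0, 0, 1, -1]]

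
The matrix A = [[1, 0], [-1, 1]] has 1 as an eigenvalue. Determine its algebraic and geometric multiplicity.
The characteristic polynomial is (x - 1)^2, so the factor x - 1 appears with exponent 2: the algebraic multiplicity is 2.

rank(A - I) = 1, so the eigenspace has dimension 2 - 1 = 1: the geometric multiplicity is 1.

Since 1 < 2, A is not diagonalizable.

algebraic multiplicity 2, geometric multiplicity 1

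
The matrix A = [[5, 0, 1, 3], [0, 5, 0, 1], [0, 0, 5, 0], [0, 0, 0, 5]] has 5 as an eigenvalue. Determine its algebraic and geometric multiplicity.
The characteristic polynomial is (x - 5)^4, so the factor x - 5 appears with exponent 4: the algebraic multiplicity is 4.

rank(A - 5I) = 2, so the eigenspace has dimension 4 - 2 = 2: the geometric multiplicity is 2.

Since 2 < 4, A is not diagonalizable.

algebraic multiplicity 4, geometric multiplicity 2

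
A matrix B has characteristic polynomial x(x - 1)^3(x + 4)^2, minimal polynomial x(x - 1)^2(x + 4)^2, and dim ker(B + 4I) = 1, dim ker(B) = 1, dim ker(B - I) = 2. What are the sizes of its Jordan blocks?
Jordan blocks: (-4, 2), (0, 1), (1, 2), (1, 1)

λ = -4: algebraic multiplicity 2 (exponent in χ_B), largest block size 2 (exponent in m_B), 1 block (geometric multiplicity). This forces block sizes [2].
λ = 0: algebraic multiplicity 1 (exponent in χ_B), largest block size 1 (exponent in m_B), 1 block (geometric multiplicity). This forces block sizes [1].
λ = 1: algebraic multiplicity 3 (exponent in χ_B), largest block size 2 (exponent in m_B), 2 blocks (geometric multiplicity). These force block sizes [2, 1].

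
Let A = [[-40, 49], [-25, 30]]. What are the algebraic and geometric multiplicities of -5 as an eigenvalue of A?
The characteristic polynomial is (x + 5)^2, so the factor x + 5 appears with exponent 2: the algebraic multiplicity is 2.

rank(A + 5I) = 1, so the eigenspace has dimension 2 - 1 = 1: the geometric multiplicity is 1.

Since 1 < 2, A is not diagonalizable.

algebraic multiplicity 2, geometric multiplicity 1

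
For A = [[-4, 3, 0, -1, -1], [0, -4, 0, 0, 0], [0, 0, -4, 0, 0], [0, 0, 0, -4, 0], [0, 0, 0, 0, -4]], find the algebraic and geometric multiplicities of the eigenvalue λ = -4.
algebraic multiplicity 5, geometric multiplicity 4

The characteristic polynomial is (x + 4)^5, so the factor x + 4 appears with exponent 5: the algebraic multiplicity is 5.

rank(A + 4I) = 1, so the eigenspace has dimension 5 - 1 = 4: the geometric multiplicity is 4.

Since 4 < 5, A is not diagonalizable.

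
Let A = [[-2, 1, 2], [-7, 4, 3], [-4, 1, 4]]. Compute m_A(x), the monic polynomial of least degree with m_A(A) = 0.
The characteristic polynomial factors as (x - 2)^3. The minimal polynomial is ∏(x - λ)^{k_λ} where k_λ is the size of the largest Jordan block at λ.

For λ = 2: rank(A - 2I) = 2, and the largest Jordan block has size 3 (the smallest k with rank((A - 2I)^k) = rank((A - 2I)^(k+1))).

So m_A(x) = (x - 2)^3.

m_A(x) = (x - 2)^3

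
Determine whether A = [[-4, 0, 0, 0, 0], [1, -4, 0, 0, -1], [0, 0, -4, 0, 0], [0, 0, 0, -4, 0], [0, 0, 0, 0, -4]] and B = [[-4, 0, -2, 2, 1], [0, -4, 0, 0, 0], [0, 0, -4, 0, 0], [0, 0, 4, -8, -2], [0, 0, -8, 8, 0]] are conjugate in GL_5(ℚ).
Two matrices over a field are similar if and only if they have the same invariant factors.

Both A and B have characteristic polynomial (x + 4)^5 and minimal polynomial (x + 4)^2. Computing further, both have invariant factors x + 4, x + 4, x + 4, (x + 4)^2. Hence A and B are similar.

Yes.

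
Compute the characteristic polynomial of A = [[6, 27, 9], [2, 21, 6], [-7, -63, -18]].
χ_A(x) = (x - 3)^3

xI - A = [[x - 6, -27, -9], [-2, x - 21, -6], [7, 63, x + 18]].

Expanding det(xI - A) along the first row:
det(xI - A) = + (x - 6)·det([[x - 21, -6], [63, x + 18]]) - (-27)·det([[-2, -6], [7, x + 18]]) + (-9)·det([[-2, x - 21], [7, 63]]).

Evaluating gives χ_A(x) = x^3 - 9x^2 + 27x - 27 = (x - 3)^3.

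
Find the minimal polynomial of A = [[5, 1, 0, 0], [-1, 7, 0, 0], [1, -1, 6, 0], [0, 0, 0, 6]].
The characteristic polynomial factors as (x - 6)^4. The minimal polynomial is ∏(x - λ)^{k_λ} where k_λ is the size of the largest Jordan block at λ.

For λ = 6: rank(A - 6I) = 1, and the largest Jordan block has size 2 (the smallest k with rank((A - 6I)^k) = rank((A - 6I)^(k+1))).

So m_A(x) = (x - 6)^2.

m_A(x) = (x - 6)^2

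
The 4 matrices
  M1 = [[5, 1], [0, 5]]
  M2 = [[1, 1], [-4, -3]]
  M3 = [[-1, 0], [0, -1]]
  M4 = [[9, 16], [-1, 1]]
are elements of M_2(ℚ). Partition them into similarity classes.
3 classes: {M1, M4}, {M2}, {M3}

Characteristic polynomials: χ_{M1} = (x - 5)^2, χ_{M2} = (x + 1)^2, χ_{M3} = (x + 1)^2, χ_{M4} = (x - 5)^2.

{M1, M4}: invariant factors (x - 5)^2.

{M2}: invariant factors (x + 1)^2.

{M3}: invariant factors x + 1, x + 1.

Matrices are similar if and only if their invariant-factor lists agree; the partition into similarity classes is {M1, M4}, {M2}, {M3}.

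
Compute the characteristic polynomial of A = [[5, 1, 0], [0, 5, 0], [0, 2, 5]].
xI - A = [[x - 5, -1, 0], [0, x - 5, 0], [0, -2, x - 5]].

Expanding det(xI - A) along the first row:
det(xI - A) = + (x - 5)·det([[x - 5, 0], [-2, x - 5]]) - (-1)·det([[0, 0], [0, x - 5]]) + (0)·det([[0, x - 5], [0, -2]]).

Evaluating gives χ_A(x) = x^3 - 15x^2 + 75x - 125 = (x - 5)^3.

χ_A(x) = (x - 5)^3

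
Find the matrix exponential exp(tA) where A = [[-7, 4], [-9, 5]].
A has Jordan form J = [[-1, 1], [0, -1]] with A = PJP^{-1}, so e^{tA} = P e^{tJ} P^{-1}.

For a Jordan block J_k(λ), e^{tJ_k(λ)} = e^{λt} · (I + tN + t^2 N^2/2! + ... + t^{k-1} N^{k-1}/(k-1)!) where N is the nilpotent superdiagonal part.

Assembling the blocks and conjugating back gives the entries of e^{tA} as shown above.

e^{tA} = [[(1 - 6*t)*e^{-t}, 4*t*e^{-t}], [-9*t*e^{-t}, (6*t + 1)*e^{-t}]]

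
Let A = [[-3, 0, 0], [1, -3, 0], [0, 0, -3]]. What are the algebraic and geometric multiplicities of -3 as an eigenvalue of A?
algebraic multiplicity 3, geometric multiplicity 2

The characteristic polynomial is (x + 3)^3, so the factor x + 3 appears with exponent 3: the algebraic multiplicity is 3.

rank(A + 3I) = 1, so the eigenspace has dimension 3 - 1 = 2: the geometric multiplicity is 2.

Since 2 < 3, A is not diagonalizable.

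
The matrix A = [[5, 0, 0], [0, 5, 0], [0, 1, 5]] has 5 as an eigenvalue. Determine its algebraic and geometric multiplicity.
The characteristic polynomial is (x - 5)^3, so the factor x - 5 appears with exponent 3: the algebraic multiplicity is 3.

rank(A - 5I) = 1, so the eigenspace has dimension 3 - 1 = 2: the geometric multiplicity is 2.

Since 2 < 3, A is not diagonalizable.

algebraic multiplicity 3, geometric multiplicity 2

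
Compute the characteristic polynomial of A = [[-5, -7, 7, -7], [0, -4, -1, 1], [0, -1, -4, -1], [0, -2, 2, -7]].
xI - A = [[x + 5, 7, -7, 7], [0, x + 4, 1, -1], [0, 1, x + 4, 1], [0, 2, -2, x + 7]].

Expanding det(xI - A) along the first row:
det(xI - A) = + (x + 5)·det([[x + 4, 1, -1], [1, x + 4, 1], [2, -2, x + 7]]) - (7)·det([[0, 1, -1], [0, x + 4, 1], [0, -2, x + 7]]) + (-7)·det([[0, x + 4, -1], [0, 1, 1], [0, 2, x + 7]]) - (7)·det([[0, x + 4, 1], [0, 1, x + 4], [0, 2, -2]]).

Evaluating gives χ_A(x) = x^4 + 20x^3 + 150x^2 + 500x + 625 = (x + 5)^4.

χ_A(x) = (x + 5)^4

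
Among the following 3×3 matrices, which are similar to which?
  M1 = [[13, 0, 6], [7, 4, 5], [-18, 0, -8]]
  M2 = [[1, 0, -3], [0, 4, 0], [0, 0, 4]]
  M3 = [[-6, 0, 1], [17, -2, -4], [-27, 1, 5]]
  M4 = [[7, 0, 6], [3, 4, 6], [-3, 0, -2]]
Characteristic polynomials: χ_{M1} = (x - 4)^2(x - 1), χ_{M2} = (x - 4)^2(x - 1), χ_{M3} = (x + 1)^3, χ_{M4} = (x - 4)^2(x - 1).

{M1}: invariant factors (x - 4)^2(x - 1).

{M2, M4}: invariant factors x - 4, (x - 4)(x - 1).

{M3}: invariant factors (x + 1)^3.

Matrices are similar if and only if their invariant-factor lists agree; the partition into similarity classes is {M1}, {M2, M4}, {M3}.

3 classes: {M1}, {M2, M4}, {M3}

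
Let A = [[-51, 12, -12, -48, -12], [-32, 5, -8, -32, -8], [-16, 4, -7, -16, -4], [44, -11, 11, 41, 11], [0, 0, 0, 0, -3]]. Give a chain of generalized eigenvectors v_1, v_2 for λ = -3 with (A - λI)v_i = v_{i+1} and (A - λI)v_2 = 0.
v_1 = [[2, 2, -1, -2, 2]]^T, v_2 = [[12, 8, 4, -11, 0]]^T

We seek v_1 ∈ ker((A + 3I)^2) \ ker(A + 3I), then set v_{i+1} = (A + 3I) v_i.

One such chain is v_1 = [[2, 2, -1, -2, 2]]^T, v_2 = [[12, 8, 4, -11, 0]]^T. Check: (A + 3I) v_2 = [[0, 0, 0, 0, 0]]^T = 0.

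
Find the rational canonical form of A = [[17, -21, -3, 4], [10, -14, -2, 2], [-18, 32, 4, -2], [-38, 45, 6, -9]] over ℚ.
R = [[0, -2, 0, 0], [1, -1, 0, 0], [0, 0, 0, -2], [0, 0, 1, -1]]

The invariant factors of A (the non-unit diagonal entries of the Smith normal form of xI - A over ℚ[x]) are x^2 + x + 2, x^2 + x + 2, each dividing the next. The characteristic polynomial is their product, (x^2 + x + 2)^2.

The rational canonical form is the block-diagonal matrix of companion matrices C(f_i):
R = [[0, -2, 0, 0], [1, -1, 0, 0], [0, 0, 0, -2], [0, 0, 1, -1]].

Note the characteristic polynomial does not split into linear factors over ℚ, so A has no Jordan form over ℚ; the rational canonical form exists over any field.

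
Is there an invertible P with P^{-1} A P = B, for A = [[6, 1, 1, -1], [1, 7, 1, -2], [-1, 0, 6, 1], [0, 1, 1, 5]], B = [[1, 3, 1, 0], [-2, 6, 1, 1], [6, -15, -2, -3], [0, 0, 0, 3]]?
No.

trace(A) = 24 but trace(B) = 8. The trace is a similarity invariant, so A and B are not similar.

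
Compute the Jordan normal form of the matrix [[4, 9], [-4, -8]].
J = [[-2, 1], [0, -2]]

The characteristic polynomial is det(xI - A) = (x + 2)^2, so the eigenvalues are -2 (algebraic multiplicity 2).

For λ = -2: rank(A + 2I) = 1, rank((A + 2I)^2) = 0. The eigenspace has dimension 2 - 1 = 1, so there is 1 Jordan block; the rank sequence gives block sizes [2].

Assembling the blocks gives the Jordan form J above.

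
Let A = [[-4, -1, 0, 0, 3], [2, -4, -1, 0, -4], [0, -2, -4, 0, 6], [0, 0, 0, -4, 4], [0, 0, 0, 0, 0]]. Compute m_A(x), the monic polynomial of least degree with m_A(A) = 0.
m_A(x) = x(x + 4)^3

The characteristic polynomial factors as x(x + 4)^4. The minimal polynomial is ∏(x - λ)^{k_λ} where k_λ is the size of the largest Jordan block at λ.

For λ = -4: rank(A + 4I) = 3, and the largest Jordan block has size 3 (the smallest k with rank((A + 4I)^k) = rank((A + 4I)^(k+1))).
For λ = 0: rank(A) = 4, and the largest Jordan block has size 1 (the smallest k with rank(A^k) = rank(A^(k+1))).

So m_A(x) = x(x + 4)^3.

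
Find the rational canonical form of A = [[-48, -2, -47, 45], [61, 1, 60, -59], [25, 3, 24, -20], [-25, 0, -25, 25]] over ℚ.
The invariant factors of A (the non-unit diagonal entries of the Smith normal form of xI - A over ℚ[x]) are (x^2 - x - 5)^2, each dividing the next. The characteristic polynomial is their product, (x^2 - x - 5)^2.

The rational canonical form is the block-diagonal matrix of companion matrices C(f_i):
R = [[0, 0, 0, -25], [1, 0, 0, -10], [0, 1, 0, 9], [0, 0, 1, 2]].

Note the characteristic polynomial does not split into linear factors over ℚ, so A has no Jordan form over ℚ; the rational canonical form exists over any field.

R = [[0, 0, 0, -25], [1, 0, 0, -10], [0, 1, 0, 9], [0, 0, 1, 2]]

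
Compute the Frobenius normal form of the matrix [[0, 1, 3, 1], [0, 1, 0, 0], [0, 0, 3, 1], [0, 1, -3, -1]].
The invariant factors of A (the non-unit diagonal entries of the Smith normal form of xI - A over ℚ[x]) are x, x(x - 2)(x - 1), each dividing the next. The characteristic polynomial is their product, x^2(x - 2)(x - 1).

The rational canonical form is the block-diagonal matrix of companion matrices C(f_i):
R = [[0, 0, 0, 0], [0, 0, 0, 0], [0, 1, 0, -2], [0, 0, 1, 3]].

R = [[0, 0, 0, 0], [0, 0, 0, 0], [0, 1, 0, -2], [0, 0, 1, 3]]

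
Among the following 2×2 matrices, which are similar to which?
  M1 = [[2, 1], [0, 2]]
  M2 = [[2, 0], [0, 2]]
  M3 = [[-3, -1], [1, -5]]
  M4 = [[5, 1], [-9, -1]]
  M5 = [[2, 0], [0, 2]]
3 classes: {M1, M4}, {M2, M5}, {M3}

Characteristic polynomials: χ_{M1} = (x - 2)^2, χ_{M2} = (x - 2)^2, χ_{M3} = (x + 4)^2, χ_{M4} = (x - 2)^2, χ_{M5} = (x - 2)^2.

{M1, M4}: invariant factors (x - 2)^2.

{M2, M5}: invariant factors x - 2, x - 2.

{M3}: invariant factors (x + 4)^2.

Matrices are similar if and only if their invariant-factor lists agree; the partition into similarity classes is {M1, M4}, {M2, M5}, {M3}.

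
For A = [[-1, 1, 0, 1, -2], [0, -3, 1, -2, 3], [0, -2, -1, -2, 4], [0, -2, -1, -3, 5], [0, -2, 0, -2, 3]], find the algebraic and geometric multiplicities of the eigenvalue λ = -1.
The characteristic polynomial is (x + 1)^5, so the factor x + 1 appears with exponent 5: the algebraic multiplicity is 5.

rank(A + I) = 2, so the eigenspace has dimension 5 - 2 = 3: the geometric multiplicity is 3.

Since 3 < 5, A is not diagonalizable.

algebraic multiplicity 5, geometric multiplicity 3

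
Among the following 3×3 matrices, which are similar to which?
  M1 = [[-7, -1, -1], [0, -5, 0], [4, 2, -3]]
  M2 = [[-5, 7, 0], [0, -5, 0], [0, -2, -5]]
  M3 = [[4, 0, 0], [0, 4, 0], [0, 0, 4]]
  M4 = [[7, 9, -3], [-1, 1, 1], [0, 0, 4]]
Characteristic polynomials: χ_{M1} = (x + 5)^3, χ_{M2} = (x + 5)^3, χ_{M3} = (x - 4)^3, χ_{M4} = (x - 4)^3.

{M1, M2}: invariant factors x + 5, (x + 5)^2.

{M3}: invariant factors x - 4, x - 4, x - 4.

{M4}: invariant factors x - 4, (x - 4)^2.

Matrices are similar if and only if their invariant-factor lists agree; the partition into similarity classes is {M1, M2}, {M3}, {M4}.

3 classes: {M1, M2}, {M3}, {M4}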